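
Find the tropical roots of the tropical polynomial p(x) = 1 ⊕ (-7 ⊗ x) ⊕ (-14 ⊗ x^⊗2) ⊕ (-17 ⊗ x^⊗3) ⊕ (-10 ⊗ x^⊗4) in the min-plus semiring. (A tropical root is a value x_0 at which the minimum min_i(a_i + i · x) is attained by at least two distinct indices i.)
Roots: {-7, 3, 7, 8}

Each tropical root is a break point of the lower envelope of the lines y = a_i + i · x (there are 5 lines, with slopes 0, 1, ..., 4). Only the lines that attain the minimum somewhere contribute to roots; other lines are dominated. Here the surviving (envelope) indices are i = 4, i = 3, i = 2, i = 1, i = 0.
Intersections between consecutive envelope lines give the roots: for adjacent envelope indices i < j the intersection is x = (a_i − a_j) / (j − i). Reading off the sorted break points: {-7, 3, 7, 8}.
Verification: at each break x_0, at least two indices attain the minimum of min_i(a_i + i · x_0).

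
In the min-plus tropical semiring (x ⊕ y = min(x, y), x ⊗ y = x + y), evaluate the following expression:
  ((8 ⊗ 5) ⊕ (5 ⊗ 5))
((8 ⊗ 5) ⊕ (5 ⊗ 5)) = 10

Expand innermost to outermost. Recall ⊕ takes the minimum of its arguments and ⊗ takes their sum. Working out the expression ((8 ⊗ 5) ⊕ (5 ⊗ 5)) gives 10.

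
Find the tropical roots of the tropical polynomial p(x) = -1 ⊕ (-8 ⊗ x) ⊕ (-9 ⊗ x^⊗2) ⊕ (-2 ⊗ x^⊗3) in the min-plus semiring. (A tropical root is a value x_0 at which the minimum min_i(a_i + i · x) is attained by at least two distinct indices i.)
Roots: {-7, 1, 7}

Each tropical root is a break point of the lower envelope of the lines y = a_i + i · x (there are 4 lines, with slopes 0, 1, ..., 3). Only the lines that attain the minimum somewhere contribute to roots; other lines are dominated. Here the surviving (envelope) indices are i = 3, i = 2, i = 1, i = 0.
Intersections between consecutive envelope lines give the roots: for adjacent envelope indices i < j the intersection is x = (a_i − a_j) / (j − i). Reading off the sorted break points: {-7, 1, 7}.
Verification: at each break x_0, at least two indices attain the minimum of min_i(a_i + i · x_0).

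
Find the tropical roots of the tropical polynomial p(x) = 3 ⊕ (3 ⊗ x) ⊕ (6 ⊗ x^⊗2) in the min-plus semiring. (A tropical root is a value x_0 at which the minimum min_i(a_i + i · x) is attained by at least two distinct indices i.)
Roots: {-3, 0}

Each tropical root is a break point of the lower envelope of the lines y = a_i + i · x (there are 3 lines, with slopes 0, 1, ..., 2). Only the lines that attain the minimum somewhere contribute to roots; other lines are dominated. Here the surviving (envelope) indices are i = 2, i = 1, i = 0.
Intersections between consecutive envelope lines give the roots: for adjacent envelope indices i < j the intersection is x = (a_i − a_j) / (j − i). Reading off the sorted break points: {-3, 0}.
Verification: at each break x_0, at least two indices attain the minimum of min_i(a_i + i · x_0).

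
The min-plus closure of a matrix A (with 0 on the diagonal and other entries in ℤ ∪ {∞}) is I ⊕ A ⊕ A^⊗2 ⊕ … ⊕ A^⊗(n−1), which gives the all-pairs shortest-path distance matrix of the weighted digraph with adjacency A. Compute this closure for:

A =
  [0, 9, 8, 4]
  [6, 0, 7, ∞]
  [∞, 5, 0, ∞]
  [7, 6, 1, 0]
Closure =
  [0, 9, 5, 4]
  [6, 0, 7, 10]
  [11, 5, 0, 15]
  [7, 6, 1, 0]

This is the Floyd-Warshall all-pairs shortest-path computation. For each intermediate vertex k = 0, 1, …, 3, update dist[i][j] ← min(dist[i][j], dist[i][k] + dist[k][j]). The final matrix gives, for each (i, j), the minimum total weight of any directed path from i to j (possibly empty when i = j).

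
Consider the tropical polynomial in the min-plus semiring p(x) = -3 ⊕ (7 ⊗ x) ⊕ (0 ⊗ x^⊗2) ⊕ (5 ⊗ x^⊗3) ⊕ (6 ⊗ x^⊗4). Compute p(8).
p(8) = -3

A tropical monomial a ⊗ x^⊗i evaluates to a + i · x. Evaluating each term at x = 8:
  Term 0 contributes -3 + 0 · 8 = -3
  Term 1 contributes 7 + 1 · 8 = 15
  Term 2 contributes 0 + 2 · 8 = 16
  Term 3 contributes 5 + 3 · 8 = 29
  Term 4 contributes 6 + 4 · 8 = 38
p(8) = ⊕ of these = min[-3, 15, 16, 29, 38] = -3.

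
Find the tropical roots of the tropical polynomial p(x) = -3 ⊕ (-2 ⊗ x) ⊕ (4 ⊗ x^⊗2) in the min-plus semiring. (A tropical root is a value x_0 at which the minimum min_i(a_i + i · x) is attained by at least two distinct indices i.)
Roots: {-6, -1}

Each tropical root is a break point of the lower envelope of the lines y = a_i + i · x (there are 3 lines, with slopes 0, 1, ..., 2). Only the lines that attain the minimum somewhere contribute to roots; other lines are dominated. Here the surviving (envelope) indices are i = 2, i = 1, i = 0.
Intersections between consecutive envelope lines give the roots: for adjacent envelope indices i < j the intersection is x = (a_i − a_j) / (j − i). Reading off the sorted break points: {-6, -1}.
Verification: at each break x_0, at least two indices attain the minimum of min_i(a_i + i · x_0).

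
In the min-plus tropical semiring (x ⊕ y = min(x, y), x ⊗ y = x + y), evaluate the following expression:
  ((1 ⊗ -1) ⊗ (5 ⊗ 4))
((1 ⊗ -1) ⊗ (5 ⊗ 4)) = 9

Expand innermost to outermost. Recall ⊕ takes the minimum of its arguments and ⊗ takes their sum. Working out the expression ((1 ⊗ -1) ⊗ (5 ⊗ 4)) gives 9.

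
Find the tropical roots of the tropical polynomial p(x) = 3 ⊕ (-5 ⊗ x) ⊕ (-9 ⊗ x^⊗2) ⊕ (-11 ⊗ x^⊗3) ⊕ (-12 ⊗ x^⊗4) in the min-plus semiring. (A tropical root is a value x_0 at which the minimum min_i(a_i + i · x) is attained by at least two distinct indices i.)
Roots: {1, 2, 4, 8}

Each tropical root is a break point of the lower envelope of the lines y = a_i + i · x (there are 5 lines, with slopes 0, 1, ..., 4). Only the lines that attain the minimum somewhere contribute to roots; other lines are dominated. Here the surviving (envelope) indices are i = 4, i = 3, i = 2, i = 1, i = 0.
Intersections between consecutive envelope lines give the roots: for adjacent envelope indices i < j the intersection is x = (a_i − a_j) / (j − i). Reading off the sorted break points: {1, 2, 4, 8}.
Verification: at each break x_0, at least two indices attain the minimum of min_i(a_i + i · x_0).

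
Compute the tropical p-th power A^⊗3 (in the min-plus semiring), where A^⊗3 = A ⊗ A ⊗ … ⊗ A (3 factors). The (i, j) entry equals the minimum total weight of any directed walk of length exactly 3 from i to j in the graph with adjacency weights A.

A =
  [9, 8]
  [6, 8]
A^⊗3 =
  [22, 22]
  [20, 22]

Each entry (A^⊗3)_ij equals the minimum over all length-3 walks i = v_0 → v_1 → … → v_3 = j of Σ_t A[v_t][v_{t+1}]. For example, for (i, j) = (0, 1) we minimise over 4 possible intermediate vertex sequences; the minimum is 22, attained along the walk 0 → 1 → 0 → 1.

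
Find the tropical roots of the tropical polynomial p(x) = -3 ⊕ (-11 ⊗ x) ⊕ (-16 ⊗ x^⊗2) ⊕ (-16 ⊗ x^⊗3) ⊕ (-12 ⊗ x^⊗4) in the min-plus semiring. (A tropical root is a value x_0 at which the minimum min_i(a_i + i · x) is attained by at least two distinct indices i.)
Roots: {-4, 0, 5, 8}

Each tropical root is a break point of the lower envelope of the lines y = a_i + i · x (there are 5 lines, with slopes 0, 1, ..., 4). Only the lines that attain the minimum somewhere contribute to roots; other lines are dominated. Here the surviving (envelope) indices are i = 4, i = 3, i = 2, i = 1, i = 0.
Intersections between consecutive envelope lines give the roots: for adjacent envelope indices i < j the intersection is x = (a_i − a_j) / (j − i). Reading off the sorted break points: {-4, 0, 5, 8}.
Verification: at each break x_0, at least two indices attain the minimum of min_i(a_i + i · x_0).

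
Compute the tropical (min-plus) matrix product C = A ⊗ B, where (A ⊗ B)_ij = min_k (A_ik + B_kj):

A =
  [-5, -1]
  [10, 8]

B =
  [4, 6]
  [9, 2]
A ⊗ B =
  [-1, 1]
  [14, 10]

Apply the min-plus product entry-by-entry:
  C[0][0] = min over k of (A[0][0] + B[0][0] = -5 + 4 = -1, A[0][1] + B[1][0] = -1 + 9 = 8) = -1 (attained at k = 0)
  C[0][1] = min over k of (A[0][0] + B[0][1] = -5 + 6 = 1, A[0][1] + B[1][1] = -1 + 2 = 1) = 1 (attained at k = 0)
  C[1][0] = min over k of (A[1][0] + B[0][0] = 10 + 4 = 14, A[1][1] + B[1][0] = 8 + 9 = 17) = 14 (attained at k = 0)
  C[1][1] = min over k of (A[1][0] + B[0][1] = 10 + 6 = 16, A[1][1] + B[1][1] = 8 + 2 = 10) = 10 (attained at k = 1)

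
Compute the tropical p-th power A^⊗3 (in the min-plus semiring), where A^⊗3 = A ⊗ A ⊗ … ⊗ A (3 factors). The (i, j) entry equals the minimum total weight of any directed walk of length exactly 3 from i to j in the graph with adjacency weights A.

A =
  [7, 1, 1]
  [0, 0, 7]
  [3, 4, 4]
A^⊗3 =
  [1, 1, 2]
  [0, 0, 1]
  [4, 4, 5]

Each entry (A^⊗3)_ij equals the minimum over all length-3 walks i = v_0 → v_1 → … → v_3 = j of Σ_t A[v_t][v_{t+1}]. For example, for (i, j) = (0, 2) we minimise over 9 possible intermediate vertex sequences; the minimum is 2, attained along the walk 0 → 1 → 0 → 2.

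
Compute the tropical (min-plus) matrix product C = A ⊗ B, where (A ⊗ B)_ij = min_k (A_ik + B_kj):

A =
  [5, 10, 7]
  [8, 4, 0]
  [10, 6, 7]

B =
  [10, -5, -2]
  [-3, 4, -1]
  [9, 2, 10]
A ⊗ B =
  [7, 0, 3]
  [1, 2, 3]
  [3, 5, 5]

Apply the min-plus product entry-by-entry:
  C[0][0] = min over k of (A[0][0] + B[0][0] = 5 + 10 = 15, A[0][1] + B[1][0] = 10 + -3 = 7, A[0][2] + B[2][0] = 7 + 9 = 16) = 7 (attained at k = 1)
  C[0][1] = min over k of (A[0][0] + B[0][1] = 5 + -5 = 0, A[0][1] + B[1][1] = 10 + 4 = 14, A[0][2] + B[2][1] = 7 + 2 = 9) = 0 (attained at k = 0)
  C[0][2] = min over k of (A[0][0] + B[0][2] = 5 + -2 = 3, A[0][1] + B[1][2] = 10 + -1 = 9, A[0][2] + B[2][2] = 7 + 10 = 17) = 3 (attained at k = 0)
  C[1][0] = min over k of (A[1][0] + B[0][0] = 8 + 10 = 18, A[1][1] + B[1][0] = 4 + -3 = 1, A[1][2] + B[2][0] = 0 + 9 = 9) = 1 (attained at k = 1)
  C[1][1] = min over k of (A[1][0] + B[0][1] = 8 + -5 = 3, A[1][1] + B[1][1] = 4 + 4 = 8, A[1][2] + B[2][1] = 0 + 2 = 2) = 2 (attained at k = 2)
  C[1][2] = min over k of (A[1][0] + B[0][2] = 8 + -2 = 6, A[1][1] + B[1][2] = 4 + -1 = 3, A[1][2] + B[2][2] = 0 + 10 = 10) = 3 (attained at k = 1)
  C[2][0] = min over k of (A[2][0] + B[0][0] = 10 + 10 = 20, A[2][1] + B[1][0] = 6 + -3 = 3, A[2][2] + B[2][0] = 7 + 9 = 16) = 3 (attained at k = 1)
  C[2][1] = min over k of (A[2][0] + B[0][1] = 10 + -5 = 5, A[2][1] + B[1][1] = 6 + 4 = 10, A[2][2] + B[2][1] = 7 + 2 = 9) = 5 (attained at k = 0)
  C[2][2] = min over k of (A[2][0] + B[0][2] = 10 + -2 = 8, A[2][1] + B[1][2] = 6 + -1 = 5, A[2][2] + B[2][2] = 7 + 10 = 17) = 5 (attained at k = 1)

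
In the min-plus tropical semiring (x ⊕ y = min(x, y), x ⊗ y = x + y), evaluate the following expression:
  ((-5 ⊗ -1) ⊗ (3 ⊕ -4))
((-5 ⊗ -1) ⊗ (3 ⊕ -4)) = -10

Expand innermost to outermost. Recall ⊕ takes the minimum of its arguments and ⊗ takes their sum. Working out the expression ((-5 ⊗ -1) ⊗ (3 ⊕ -4)) gives -10.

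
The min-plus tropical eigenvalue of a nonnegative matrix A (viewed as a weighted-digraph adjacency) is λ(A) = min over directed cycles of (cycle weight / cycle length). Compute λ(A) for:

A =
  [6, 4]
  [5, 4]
λ(A) = 4

Enumerate directed cycles and compute their means (weight / length). Sample:
  cycle 0 → 0: weight = 6, length = 1, mean = 6/1 ≈ 6.000
  cycle 1 → 1: weight = 4, length = 1, mean = 4/1 ≈ 4.000
  cycle 0 → 1 → 0: weight = 9, length = 2, mean = 9/2 ≈ 4.500
  cycle 1 → 0 → 1: weight = 9, length = 2, mean = 9/2 ≈ 4.500
Minimum mean = 4.000, attained e.g. along the cycle 1 → 1 with weight 4 and length 1. So λ(A) = 4/1 = 4.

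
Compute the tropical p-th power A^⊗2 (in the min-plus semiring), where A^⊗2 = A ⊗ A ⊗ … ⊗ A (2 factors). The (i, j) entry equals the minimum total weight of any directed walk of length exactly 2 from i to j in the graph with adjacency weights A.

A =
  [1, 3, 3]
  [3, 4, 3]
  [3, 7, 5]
A^⊗2 =
  [2, 4, 4]
  [4, 6, 6]
  [4, 6, 6]

Each entry (A^⊗2)_ij equals the minimum over all length-2 walks i = v_0 → v_1 → … → v_2 = j of Σ_t A[v_t][v_{t+1}]. For example, for (i, j) = (0, 2) we minimise over 3 possible intermediate vertex sequences; the minimum is 4, attained along the walk 0 → 0 → 2.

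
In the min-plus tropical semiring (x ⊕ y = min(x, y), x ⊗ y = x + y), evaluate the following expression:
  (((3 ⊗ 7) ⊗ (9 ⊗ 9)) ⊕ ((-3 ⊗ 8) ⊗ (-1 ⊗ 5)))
(((3 ⊗ 7) ⊗ (9 ⊗ 9)) ⊕ ((-3 ⊗ 8) ⊗ (-1 ⊗ 5))) = 9

Expand innermost to outermost. Recall ⊕ takes the minimum of its arguments and ⊗ takes their sum. Working out the expression (((3 ⊗ 7) ⊗ (9 ⊗ 9)) ⊕ ((-3 ⊗ 8) ⊗ (-1 ⊗ 5))) gives 9.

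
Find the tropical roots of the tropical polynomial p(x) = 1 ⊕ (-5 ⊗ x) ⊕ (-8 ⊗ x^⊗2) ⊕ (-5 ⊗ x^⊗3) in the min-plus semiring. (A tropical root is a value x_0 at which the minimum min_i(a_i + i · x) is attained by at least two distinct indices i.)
Roots: {-3, 3, 6}

Each tropical root is a break point of the lower envelope of the lines y = a_i + i · x (there are 4 lines, with slopes 0, 1, ..., 3). Only the lines that attain the minimum somewhere contribute to roots; other lines are dominated. Here the surviving (envelope) indices are i = 3, i = 2, i = 1, i = 0.
Intersections between consecutive envelope lines give the roots: for adjacent envelope indices i < j the intersection is x = (a_i − a_j) / (j − i). Reading off the sorted break points: {-3, 3, 6}.
Verification: at each break x_0, at least two indices attain the minimum of min_i(a_i + i · x_0).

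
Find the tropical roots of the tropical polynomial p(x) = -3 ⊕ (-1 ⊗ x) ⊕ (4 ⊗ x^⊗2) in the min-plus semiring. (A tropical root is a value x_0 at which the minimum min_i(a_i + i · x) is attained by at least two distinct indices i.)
Roots: {-5, -2}

Each tropical root is a break point of the lower envelope of the lines y = a_i + i · x (there are 3 lines, with slopes 0, 1, ..., 2). Only the lines that attain the minimum somewhere contribute to roots; other lines are dominated. Here the surviving (envelope) indices are i = 2, i = 1, i = 0.
Intersections between consecutive envelope lines give the roots: for adjacent envelope indices i < j the intersection is x = (a_i − a_j) / (j − i). Reading off the sorted break points: {-5, -2}.
Verification: at each break x_0, at least two indices attain the minimum of min_i(a_i + i · x_0).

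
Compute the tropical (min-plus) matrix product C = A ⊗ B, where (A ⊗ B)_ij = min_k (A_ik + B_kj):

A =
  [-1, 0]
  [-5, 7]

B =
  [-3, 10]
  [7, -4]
A ⊗ B =
  [-4, -4]
  [-8, 3]

Apply the min-plus product entry-by-entry:
  C[0][0] = min over k of (A[0][0] + B[0][0] = -1 + -3 = -4, A[0][1] + B[1][0] = 0 + 7 = 7) = -4 (attained at k = 0)
  C[0][1] = min over k of (A[0][0] + B[0][1] = -1 + 10 = 9, A[0][1] + B[1][1] = 0 + -4 = -4) = -4 (attained at k = 1)
  C[1][0] = min over k of (A[1][0] + B[0][0] = -5 + -3 = -8, A[1][1] + B[1][0] = 7 + 7 = 14) = -8 (attained at k = 0)
  C[1][1] = min over k of (A[1][0] + B[0][1] = -5 + 10 = 5, A[1][1] + B[1][1] = 7 + -4 = 3) = 3 (attained at k = 1)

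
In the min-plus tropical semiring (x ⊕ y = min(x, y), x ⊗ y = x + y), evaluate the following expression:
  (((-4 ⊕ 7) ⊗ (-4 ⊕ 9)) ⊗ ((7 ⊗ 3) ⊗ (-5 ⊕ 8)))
(((-4 ⊕ 7) ⊗ (-4 ⊕ 9)) ⊗ ((7 ⊗ 3) ⊗ (-5 ⊕ 8))) = -3

Expand innermost to outermost. Recall ⊕ takes the minimum of its arguments and ⊗ takes their sum. Working out the expression (((-4 ⊕ 7) ⊗ (-4 ⊕ 9)) ⊗ ((7 ⊗ 3) ⊗ (-5 ⊕ 8))) gives -3.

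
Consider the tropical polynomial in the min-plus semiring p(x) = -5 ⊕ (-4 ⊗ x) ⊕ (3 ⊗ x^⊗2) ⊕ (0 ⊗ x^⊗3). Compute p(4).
p(4) = -5

A tropical monomial a ⊗ x^⊗i evaluates to a + i · x. Evaluating each term at x = 4:
  Term 0 contributes -5 + 0 · 4 = -5
  Term 1 contributes -4 + 1 · 4 = 0
  Term 2 contributes 3 + 2 · 4 = 11
  Term 3 contributes 0 + 3 · 4 = 12
p(4) = ⊕ of these = min[-5, 0, 11, 12] = -5.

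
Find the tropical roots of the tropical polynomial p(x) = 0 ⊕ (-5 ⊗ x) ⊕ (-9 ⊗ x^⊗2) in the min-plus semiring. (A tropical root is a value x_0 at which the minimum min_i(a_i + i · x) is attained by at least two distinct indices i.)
Roots: {4, 5}

Each tropical root is a break point of the lower envelope of the lines y = a_i + i · x (there are 3 lines, with slopes 0, 1, ..., 2). Only the lines that attain the minimum somewhere contribute to roots; other lines are dominated. Here the surviving (envelope) indices are i = 2, i = 1, i = 0.
Intersections between consecutive envelope lines give the roots: for adjacent envelope indices i < j the intersection is x = (a_i − a_j) / (j − i). Reading off the sorted break points: {4, 5}.
Verification: at each break x_0, at least two indices attain the minimum of min_i(a_i + i · x_0).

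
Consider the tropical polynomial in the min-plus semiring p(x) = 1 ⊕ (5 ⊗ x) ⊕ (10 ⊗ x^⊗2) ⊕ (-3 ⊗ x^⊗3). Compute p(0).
p(0) = -3

A tropical monomial a ⊗ x^⊗i evaluates to a + i · x. Evaluating each term at x = 0:
  Term 0 contributes 1 + 0 · 0 = 1
  Term 1 contributes 5 + 1 · 0 = 5
  Term 2 contributes 10 + 2 · 0 = 10
  Term 3 contributes -3 + 3 · 0 = -3
p(0) = ⊕ of these = min[1, 5, 10, -3] = -3.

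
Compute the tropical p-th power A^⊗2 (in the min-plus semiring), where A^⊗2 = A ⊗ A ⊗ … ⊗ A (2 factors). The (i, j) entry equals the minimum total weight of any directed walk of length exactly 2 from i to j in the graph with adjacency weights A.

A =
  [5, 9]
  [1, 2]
A^⊗2 =
  [10, 11]
  [3, 4]

Each entry (A^⊗2)_ij equals the minimum over all length-2 walks i = v_0 → v_1 → … → v_2 = j of Σ_t A[v_t][v_{t+1}]. For example, for (i, j) = (0, 1) we minimise over 2 possible intermediate vertex sequences; the minimum is 11, attained along the walk 0 → 1 → 1.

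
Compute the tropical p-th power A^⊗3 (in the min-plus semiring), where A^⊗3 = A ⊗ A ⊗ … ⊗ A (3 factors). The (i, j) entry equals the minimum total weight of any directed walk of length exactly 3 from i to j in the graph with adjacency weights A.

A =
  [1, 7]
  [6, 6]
A^⊗3 =
  [3, 9]
  [8, 14]

Each entry (A^⊗3)_ij equals the minimum over all length-3 walks i = v_0 → v_1 → … → v_3 = j of Σ_t A[v_t][v_{t+1}]. For example, for (i, j) = (0, 1) we minimise over 4 possible intermediate vertex sequences; the minimum is 9, attained along the walk 0 → 0 → 0 → 1.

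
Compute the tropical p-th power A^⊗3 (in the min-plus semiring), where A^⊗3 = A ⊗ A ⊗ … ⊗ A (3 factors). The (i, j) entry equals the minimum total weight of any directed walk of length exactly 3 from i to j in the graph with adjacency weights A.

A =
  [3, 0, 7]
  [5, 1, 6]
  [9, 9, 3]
A^⊗3 =
  [6, 2, 7]
  [7, 3, 8]
  [14, 10, 9]

Each entry (A^⊗3)_ij equals the minimum over all length-3 walks i = v_0 → v_1 → … → v_3 = j of Σ_t A[v_t][v_{t+1}]. For example, for (i, j) = (0, 2) we minimise over 9 possible intermediate vertex sequences; the minimum is 7, attained along the walk 0 → 1 → 1 → 2.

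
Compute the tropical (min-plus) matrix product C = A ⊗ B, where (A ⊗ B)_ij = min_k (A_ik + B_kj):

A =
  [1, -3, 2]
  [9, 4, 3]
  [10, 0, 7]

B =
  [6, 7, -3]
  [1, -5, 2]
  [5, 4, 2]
A ⊗ B =
  [-2, -8, -2]
  [5, -1, 5]
  [1, -5, 2]

Apply the min-plus product entry-by-entry:
  C[0][0] = min over k of (A[0][0] + B[0][0] = 1 + 6 = 7, A[0][1] + B[1][0] = -3 + 1 = -2, A[0][2] + B[2][0] = 2 + 5 = 7) = -2 (attained at k = 1)
  C[0][1] = min over k of (A[0][0] + B[0][1] = 1 + 7 = 8, A[0][1] + B[1][1] = -3 + -5 = -8, A[0][2] + B[2][1] = 2 + 4 = 6) = -8 (attained at k = 1)
  C[0][2] = min over k of (A[0][0] + B[0][2] = 1 + -3 = -2, A[0][1] + B[1][2] = -3 + 2 = -1, A[0][2] + B[2][2] = 2 + 2 = 4) = -2 (attained at k = 0)
  C[1][0] = min over k of (A[1][0] + B[0][0] = 9 + 6 = 15, A[1][1] + B[1][0] = 4 + 1 = 5, A[1][2] + B[2][0] = 3 + 5 = 8) = 5 (attained at k = 1)
  C[1][1] = min over k of (A[1][0] + B[0][1] = 9 + 7 = 16, A[1][1] + B[1][1] = 4 + -5 = -1, A[1][2] + B[2][1] = 3 + 4 = 7) = -1 (attained at k = 1)
  C[1][2] = min over k of (A[1][0] + B[0][2] = 9 + -3 = 6, A[1][1] + B[1][2] = 4 + 2 = 6, A[1][2] + B[2][2] = 3 + 2 = 5) = 5 (attained at k = 2)
  C[2][0] = min over k of (A[2][0] + B[0][0] = 10 + 6 = 16, A[2][1] + B[1][0] = 0 + 1 = 1, A[2][2] + B[2][0] = 7 + 5 = 12) = 1 (attained at k = 1)
  C[2][1] = min over k of (A[2][0] + B[0][1] = 10 + 7 = 17, A[2][1] + B[1][1] = 0 + -5 = -5, A[2][2] + B[2][1] = 7 + 4 = 11) = -5 (attained at k = 1)
  C[2][2] = min over k of (A[2][0] + B[0][2] = 10 + -3 = 7, A[2][1] + B[1][2] = 0 + 2 = 2, A[2][2] + B[2][2] = 7 + 2 = 9) = 2 (attained at k = 1)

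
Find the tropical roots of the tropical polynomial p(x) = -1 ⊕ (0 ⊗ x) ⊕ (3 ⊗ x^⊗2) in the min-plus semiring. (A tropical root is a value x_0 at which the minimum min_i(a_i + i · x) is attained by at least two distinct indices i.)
Roots: {-3, -1}

Each tropical root is a break point of the lower envelope of the lines y = a_i + i · x (there are 3 lines, with slopes 0, 1, ..., 2). Only the lines that attain the minimum somewhere contribute to roots; other lines are dominated. Here the surviving (envelope) indices are i = 2, i = 1, i = 0.
Intersections between consecutive envelope lines give the roots: for adjacent envelope indices i < j the intersection is x = (a_i − a_j) / (j − i). Reading off the sorted break points: {-3, -1}.
Verification: at each break x_0, at least two indices attain the minimum of min_i(a_i + i · x_0).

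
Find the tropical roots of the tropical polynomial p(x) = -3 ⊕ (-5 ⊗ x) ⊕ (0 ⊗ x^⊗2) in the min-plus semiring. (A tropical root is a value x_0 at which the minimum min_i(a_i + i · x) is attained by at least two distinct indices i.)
Roots: {-5, 2}

Each tropical root is a break point of the lower envelope of the lines y = a_i + i · x (there are 3 lines, with slopes 0, 1, ..., 2). Only the lines that attain the minimum somewhere contribute to roots; other lines are dominated. Here the surviving (envelope) indices are i = 2, i = 1, i = 0.
Intersections between consecutive envelope lines give the roots: for adjacent envelope indices i < j the intersection is x = (a_i − a_j) / (j − i). Reading off the sorted break points: {-5, 2}.
Verification: at each break x_0, at least two indices attain the minimum of min_i(a_i + i · x_0).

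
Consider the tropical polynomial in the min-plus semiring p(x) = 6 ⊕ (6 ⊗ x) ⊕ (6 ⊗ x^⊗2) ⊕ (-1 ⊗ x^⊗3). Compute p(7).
p(7) = 6

A tropical monomial a ⊗ x^⊗i evaluates to a + i · x. Evaluating each term at x = 7:
  Term 0 contributes 6 + 0 · 7 = 6
  Term 1 contributes 6 + 1 · 7 = 13
  Term 2 contributes 6 + 2 · 7 = 20
  Term 3 contributes -1 + 3 · 7 = 20
p(7) = ⊕ of these = min[6, 13, 20, 20] = 6.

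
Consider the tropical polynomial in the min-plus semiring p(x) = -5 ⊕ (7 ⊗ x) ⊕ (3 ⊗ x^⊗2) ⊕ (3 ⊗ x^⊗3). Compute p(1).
p(1) = -5

A tropical monomial a ⊗ x^⊗i evaluates to a + i · x. Evaluating each term at x = 1:
  Term 0 contributes -5 + 0 · 1 = -5
  Term 1 contributes 7 + 1 · 1 = 8
  Term 2 contributes 3 + 2 · 1 = 5
  Term 3 contributes 3 + 3 · 1 = 6
p(1) = ⊕ of these = min[-5, 8, 5, 6] = -5.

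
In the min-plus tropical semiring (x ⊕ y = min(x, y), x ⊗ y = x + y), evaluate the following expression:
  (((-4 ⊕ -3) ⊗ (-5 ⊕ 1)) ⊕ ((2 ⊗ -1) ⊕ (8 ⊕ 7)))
(((-4 ⊕ -3) ⊗ (-5 ⊕ 1)) ⊕ ((2 ⊗ -1) ⊕ (8 ⊕ 7))) = -9

Expand innermost to outermost. Recall ⊕ takes the minimum of its arguments and ⊗ takes their sum. Working out the expression (((-4 ⊕ -3) ⊗ (-5 ⊕ 1)) ⊕ ((2 ⊗ -1) ⊕ (8 ⊕ 7))) gives -9.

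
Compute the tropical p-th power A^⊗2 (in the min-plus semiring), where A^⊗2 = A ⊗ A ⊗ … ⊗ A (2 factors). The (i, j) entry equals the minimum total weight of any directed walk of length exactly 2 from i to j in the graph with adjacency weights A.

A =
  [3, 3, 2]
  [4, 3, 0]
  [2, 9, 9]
A^⊗2 =
  [4, 6, 3]
  [2, 6, 3]
  [5, 5, 4]

Each entry (A^⊗2)_ij equals the minimum over all length-2 walks i = v_0 → v_1 → … → v_2 = j of Σ_t A[v_t][v_{t+1}]. For example, for (i, j) = (0, 2) we minimise over 3 possible intermediate vertex sequences; the minimum is 3, attained along the walk 0 → 1 → 2.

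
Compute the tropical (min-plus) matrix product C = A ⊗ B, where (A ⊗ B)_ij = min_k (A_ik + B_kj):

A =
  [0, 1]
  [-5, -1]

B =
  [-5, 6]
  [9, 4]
A ⊗ B =
  [-5, 5]
  [-10, 1]

Apply the min-plus product entry-by-entry:
  C[0][0] = min over k of (A[0][0] + B[0][0] = 0 + -5 = -5, A[0][1] + B[1][0] = 1 + 9 = 10) = -5 (attained at k = 0)
  C[0][1] = min over k of (A[0][0] + B[0][1] = 0 + 6 = 6, A[0][1] + B[1][1] = 1 + 4 = 5) = 5 (attained at k = 1)
  C[1][0] = min over k of (A[1][0] + B[0][0] = -5 + -5 = -10, A[1][1] + B[1][0] = -1 + 9 = 8) = -10 (attained at k = 0)
  C[1][1] = min over k of (A[1][0] + B[0][1] = -5 + 6 = 1, A[1][1] + B[1][1] = -1 + 4 = 3) = 1 (attained at k = 0)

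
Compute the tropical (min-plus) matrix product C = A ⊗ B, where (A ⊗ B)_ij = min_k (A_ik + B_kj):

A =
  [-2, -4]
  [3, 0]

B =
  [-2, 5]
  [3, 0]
A ⊗ B =
  [-4, -4]
  [1, 0]

Apply the min-plus product entry-by-entry:
  C[0][0] = min over k of (A[0][0] + B[0][0] = -2 + -2 = -4, A[0][1] + B[1][0] = -4 + 3 = -1) = -4 (attained at k = 0)
  C[0][1] = min over k of (A[0][0] + B[0][1] = -2 + 5 = 3, A[0][1] + B[1][1] = -4 + 0 = -4) = -4 (attained at k = 1)
  C[1][0] = min over k of (A[1][0] + B[0][0] = 3 + -2 = 1, A[1][1] + B[1][0] = 0 + 3 = 3) = 1 (attained at k = 0)
  C[1][1] = min over k of (A[1][0] + B[0][1] = 3 + 5 = 8, A[1][1] + B[1][1] = 0 + 0 = 0) = 0 (attained at k = 1)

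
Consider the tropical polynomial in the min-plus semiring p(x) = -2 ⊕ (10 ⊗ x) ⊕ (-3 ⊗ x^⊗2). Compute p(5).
p(5) = -2

A tropical monomial a ⊗ x^⊗i evaluates to a + i · x. Evaluating each term at x = 5:
  Term 0 contributes -2 + 0 · 5 = -2
  Term 1 contributes 10 + 1 · 5 = 15
  Term 2 contributes -3 + 2 · 5 = 7
p(5) = ⊕ of these = min[-2, 15, 7] = -2.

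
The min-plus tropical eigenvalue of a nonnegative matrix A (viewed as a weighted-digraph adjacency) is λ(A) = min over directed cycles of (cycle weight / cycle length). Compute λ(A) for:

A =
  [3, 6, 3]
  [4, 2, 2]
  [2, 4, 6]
λ(A) = 2

Enumerate directed cycles and compute their means (weight / length). Sample:
  cycle 0 → 0: weight = 3, length = 1, mean = 3/1 ≈ 3.000
  cycle 1 → 1: weight = 2, length = 1, mean = 2/1 ≈ 2.000
  cycle 2 → 2: weight = 6, length = 1, mean = 6/1 ≈ 6.000
  cycle 0 → 1 → 0: weight = 10, length = 2, mean = 10/2 ≈ 5.000
  cycle 0 → 2 → 0: weight = 5, length = 2, mean = 5/2 ≈ 2.500
  cycle 1 → 0 → 1: weight = 10, length = 2, mean = 10/2 ≈ 5.000
Minimum mean = 2.000, attained e.g. along the cycle 1 → 1 with weight 2 and length 1. So λ(A) = 2/1 = 2.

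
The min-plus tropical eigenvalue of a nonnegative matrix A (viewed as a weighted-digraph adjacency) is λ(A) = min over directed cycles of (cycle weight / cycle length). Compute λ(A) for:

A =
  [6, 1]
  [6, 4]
λ(A) = 7/2

Enumerate directed cycles and compute their means (weight / length). Sample:
  cycle 0 → 0: weight = 6, length = 1, mean = 6/1 ≈ 6.000
  cycle 1 → 1: weight = 4, length = 1, mean = 4/1 ≈ 4.000
  cycle 0 → 1 → 0: weight = 7, length = 2, mean = 7/2 ≈ 3.500
  cycle 1 → 0 → 1: weight = 7, length = 2, mean = 7/2 ≈ 3.500
Minimum mean = 3.500, attained e.g. along the cycle 0 → 1 → 0 with weight 7 and length 2. So λ(A) = 7/2 = 7/2.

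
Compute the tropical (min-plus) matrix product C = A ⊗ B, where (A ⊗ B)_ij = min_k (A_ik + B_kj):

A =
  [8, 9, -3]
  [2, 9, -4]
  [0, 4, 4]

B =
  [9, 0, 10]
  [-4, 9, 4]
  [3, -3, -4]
A ⊗ B =
  [0, -6, -7]
  [-1, -7, -8]
  [0, 0, 0]

Apply the min-plus product entry-by-entry:
  C[0][0] = min over k of (A[0][0] + B[0][0] = 8 + 9 = 17, A[0][1] + B[1][0] = 9 + -4 = 5, A[0][2] + B[2][0] = -3 + 3 = 0) = 0 (attained at k = 2)
  C[0][1] = min over k of (A[0][0] + B[0][1] = 8 + 0 = 8, A[0][1] + B[1][1] = 9 + 9 = 18, A[0][2] + B[2][1] = -3 + -3 = -6) = -6 (attained at k = 2)
  C[0][2] = min over k of (A[0][0] + B[0][2] = 8 + 10 = 18, A[0][1] + B[1][2] = 9 + 4 = 13, A[0][2] + B[2][2] = -3 + -4 = -7) = -7 (attained at k = 2)
  C[1][0] = min over k of (A[1][0] + B[0][0] = 2 + 9 = 11, A[1][1] + B[1][0] = 9 + -4 = 5, A[1][2] + B[2][0] = -4 + 3 = -1) = -1 (attained at k = 2)
  C[1][1] = min over k of (A[1][0] + B[0][1] = 2 + 0 = 2, A[1][1] + B[1][1] = 9 + 9 = 18, A[1][2] + B[2][1] = -4 + -3 = -7) = -7 (attained at k = 2)
  C[1][2] = min over k of (A[1][0] + B[0][2] = 2 + 10 = 12, A[1][1] + B[1][2] = 9 + 4 = 13, A[1][2] + B[2][2] = -4 + -4 = -8) = -8 (attained at k = 2)
  C[2][0] = min over k of (A[2][0] + B[0][0] = 0 + 9 = 9, A[2][1] + B[1][0] = 4 + -4 = 0, A[2][2] + B[2][0] = 4 + 3 = 7) = 0 (attained at k = 1)
  C[2][1] = min over k of (A[2][0] + B[0][1] = 0 + 0 = 0, A[2][1] + B[1][1] = 4 + 9 = 13, A[2][2] + B[2][1] = 4 + -3 = 1) = 0 (attained at k = 0)
  C[2][2] = min over k of (A[2][0] + B[0][2] = 0 + 10 = 10, A[2][1] + B[1][2] = 4 + 4 = 8, A[2][2] + B[2][2] = 4 + -4 = 0) = 0 (attained at k = 2)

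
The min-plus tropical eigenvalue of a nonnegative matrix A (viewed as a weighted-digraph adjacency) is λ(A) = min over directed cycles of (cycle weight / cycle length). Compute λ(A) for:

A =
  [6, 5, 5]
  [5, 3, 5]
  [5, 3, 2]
λ(A) = 2

Enumerate directed cycles and compute their means (weight / length). Sample:
  cycle 0 → 0: weight = 6, length = 1, mean = 6/1 ≈ 6.000
  cycle 1 → 1: weight = 3, length = 1, mean = 3/1 ≈ 3.000
  cycle 2 → 2: weight = 2, length = 1, mean = 2/1 ≈ 2.000
  cycle 0 → 1 → 0: weight = 10, length = 2, mean = 10/2 ≈ 5.000
  cycle 0 → 2 → 0: weight = 10, length = 2, mean = 10/2 ≈ 5.000
  cycle 1 → 0 → 1: weight = 10, length = 2, mean = 10/2 ≈ 5.000
Minimum mean = 2.000, attained e.g. along the cycle 2 → 2 with weight 2 and length 1. So λ(A) = 2/1 = 2.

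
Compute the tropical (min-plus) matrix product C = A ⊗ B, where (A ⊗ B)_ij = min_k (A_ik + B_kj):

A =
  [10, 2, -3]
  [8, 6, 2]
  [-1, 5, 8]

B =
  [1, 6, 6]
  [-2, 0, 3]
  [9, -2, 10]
A ⊗ B =
  [0, -5, 5]
  [4, 0, 9]
  [0, 5, 5]

Apply the min-plus product entry-by-entry:
  C[0][0] = min over k of (A[0][0] + B[0][0] = 10 + 1 = 11, A[0][1] + B[1][0] = 2 + -2 = 0, A[0][2] + B[2][0] = -3 + 9 = 6) = 0 (attained at k = 1)
  C[0][1] = min over k of (A[0][0] + B[0][1] = 10 + 6 = 16, A[0][1] + B[1][1] = 2 + 0 = 2, A[0][2] + B[2][1] = -3 + -2 = -5) = -5 (attained at k = 2)
  C[0][2] = min over k of (A[0][0] + B[0][2] = 10 + 6 = 16, A[0][1] + B[1][2] = 2 + 3 = 5, A[0][2] + B[2][2] = -3 + 10 = 7) = 5 (attained at k = 1)
  C[1][0] = min over k of (A[1][0] + B[0][0] = 8 + 1 = 9, A[1][1] + B[1][0] = 6 + -2 = 4, A[1][2] + B[2][0] = 2 + 9 = 11) = 4 (attained at k = 1)
  C[1][1] = min over k of (A[1][0] + B[0][1] = 8 + 6 = 14, A[1][1] + B[1][1] = 6 + 0 = 6, A[1][2] + B[2][1] = 2 + -2 = 0) = 0 (attained at k = 2)
  C[1][2] = min over k of (A[1][0] + B[0][2] = 8 + 6 = 14, A[1][1] + B[1][2] = 6 + 3 = 9, A[1][2] + B[2][2] = 2 + 10 = 12) = 9 (attained at k = 1)
  C[2][0] = min over k of (A[2][0] + B[0][0] = -1 + 1 = 0, A[2][1] + B[1][0] = 5 + -2 = 3, A[2][2] + B[2][0] = 8 + 9 = 17) = 0 (attained at k = 0)
  C[2][1] = min over k of (A[2][0] + B[0][1] = -1 + 6 = 5, A[2][1] + B[1][1] = 5 + 0 = 5, A[2][2] + B[2][1] = 8 + -2 = 6) = 5 (attained at k = 0)
  C[2][2] = min over k of (A[2][0] + B[0][2] = -1 + 6 = 5, A[2][1] + B[1][2] = 5 + 3 = 8, A[2][2] + B[2][2] = 8 + 10 = 18) = 5 (attained at k = 0)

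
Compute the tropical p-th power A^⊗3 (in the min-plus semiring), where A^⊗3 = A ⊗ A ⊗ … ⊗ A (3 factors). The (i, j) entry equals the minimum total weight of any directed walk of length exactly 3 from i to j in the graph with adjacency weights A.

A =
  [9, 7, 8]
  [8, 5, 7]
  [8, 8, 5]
A^⊗3 =
  [20, 17, 18]
  [18, 15, 17]
  [18, 18, 15]

Each entry (A^⊗3)_ij equals the minimum over all length-3 walks i = v_0 → v_1 → … → v_3 = j of Σ_t A[v_t][v_{t+1}]. For example, for (i, j) = (0, 2) we minimise over 9 possible intermediate vertex sequences; the minimum is 18, attained along the walk 0 → 2 → 2 → 2.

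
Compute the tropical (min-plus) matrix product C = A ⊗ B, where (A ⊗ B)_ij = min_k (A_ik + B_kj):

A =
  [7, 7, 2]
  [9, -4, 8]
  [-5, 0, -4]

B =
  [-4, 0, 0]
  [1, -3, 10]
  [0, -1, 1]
A ⊗ B =
  [2, 1, 3]
  [-3, -7, 6]
  [-9, -5, -5]

Apply the min-plus product entry-by-entry:
  C[0][0] = min over k of (A[0][0] + B[0][0] = 7 + -4 = 3, A[0][1] + B[1][0] = 7 + 1 = 8, A[0][2] + B[2][0] = 2 + 0 = 2) = 2 (attained at k = 2)
  C[0][1] = min over k of (A[0][0] + B[0][1] = 7 + 0 = 7, A[0][1] + B[1][1] = 7 + -3 = 4, A[0][2] + B[2][1] = 2 + -1 = 1) = 1 (attained at k = 2)
  C[0][2] = min over k of (A[0][0] + B[0][2] = 7 + 0 = 7, A[0][1] + B[1][2] = 7 + 10 = 17, A[0][2] + B[2][2] = 2 + 1 = 3) = 3 (attained at k = 2)
  C[1][0] = min over k of (A[1][0] + B[0][0] = 9 + -4 = 5, A[1][1] + B[1][0] = -4 + 1 = -3, A[1][2] + B[2][0] = 8 + 0 = 8) = -3 (attained at k = 1)
  C[1][1] = min over k of (A[1][0] + B[0][1] = 9 + 0 = 9, A[1][1] + B[1][1] = -4 + -3 = -7, A[1][2] + B[2][1] = 8 + -1 = 7) = -7 (attained at k = 1)
  C[1][2] = min over k of (A[1][0] + B[0][2] = 9 + 0 = 9, A[1][1] + B[1][2] = -4 + 10 = 6, A[1][2] + B[2][2] = 8 + 1 = 9) = 6 (attained at k = 1)
  C[2][0] = min over k of (A[2][0] + B[0][0] = -5 + -4 = -9, A[2][1] + B[1][0] = 0 + 1 = 1, A[2][2] + B[2][0] = -4 + 0 = -4) = -9 (attained at k = 0)
  C[2][1] = min over k of (A[2][0] + B[0][1] = -5 + 0 = -5, A[2][1] + B[1][1] = 0 + -3 = -3, A[2][2] + B[2][1] = -4 + -1 = -5) = -5 (attained at k = 0)
  C[2][2] = min over k of (A[2][0] + B[0][2] = -5 + 0 = -5, A[2][1] + B[1][2] = 0 + 10 = 10, A[2][2] + B[2][2] = -4 + 1 = -3) = -5 (attained at k = 0)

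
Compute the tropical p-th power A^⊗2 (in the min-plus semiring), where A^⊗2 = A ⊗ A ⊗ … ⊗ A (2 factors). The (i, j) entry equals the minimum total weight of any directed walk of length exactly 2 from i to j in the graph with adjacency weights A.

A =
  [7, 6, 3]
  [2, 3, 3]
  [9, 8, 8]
A^⊗2 =
  [8, 9, 9]
  [5, 6, 5]
  [10, 11, 11]

Each entry (A^⊗2)_ij equals the minimum over all length-2 walks i = v_0 → v_1 → … → v_2 = j of Σ_t A[v_t][v_{t+1}]. For example, for (i, j) = (0, 2) we minimise over 3 possible intermediate vertex sequences; the minimum is 9, attained along the walk 0 → 1 → 2.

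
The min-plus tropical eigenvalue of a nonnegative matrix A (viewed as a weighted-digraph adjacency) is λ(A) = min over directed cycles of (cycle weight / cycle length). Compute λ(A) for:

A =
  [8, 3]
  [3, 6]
λ(A) = 3

Enumerate directed cycles and compute their means (weight / length). Sample:
  cycle 0 → 0: weight = 8, length = 1, mean = 8/1 ≈ 8.000
  cycle 1 → 1: weight = 6, length = 1, mean = 6/1 ≈ 6.000
  cycle 0 → 1 → 0: weight = 6, length = 2, mean = 6/2 ≈ 3.000
  cycle 1 → 0 → 1: weight = 6, length = 2, mean = 6/2 ≈ 3.000
Minimum mean = 3.000, attained e.g. along the cycle 0 → 1 → 0 with weight 6 and length 2. So λ(A) = 6/2 = 3.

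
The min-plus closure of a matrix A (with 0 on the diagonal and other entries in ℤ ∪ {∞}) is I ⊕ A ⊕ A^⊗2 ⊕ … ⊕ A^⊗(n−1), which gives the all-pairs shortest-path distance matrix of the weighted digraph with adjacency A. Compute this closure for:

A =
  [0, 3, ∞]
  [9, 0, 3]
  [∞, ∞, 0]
Closure =
  [0, 3, 6]
  [9, 0, 3]
  [∞, ∞, 0]

This is the Floyd-Warshall all-pairs shortest-path computation. For each intermediate vertex k = 0, 1, …, 2, update dist[i][j] ← min(dist[i][j], dist[i][k] + dist[k][j]). The final matrix gives, for each (i, j), the minimum total weight of any directed path from i to j (possibly empty when i = j).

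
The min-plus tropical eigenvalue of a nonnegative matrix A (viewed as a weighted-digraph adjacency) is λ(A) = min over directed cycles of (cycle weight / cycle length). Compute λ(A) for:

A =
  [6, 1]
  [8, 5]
λ(A) = 9/2

Enumerate directed cycles and compute their means (weight / length). Sample:
  cycle 0 → 0: weight = 6, length = 1, mean = 6/1 ≈ 6.000
  cycle 1 → 1: weight = 5, length = 1, mean = 5/1 ≈ 5.000
  cycle 0 → 1 → 0: weight = 9, length = 2, mean = 9/2 ≈ 4.500
  cycle 1 → 0 → 1: weight = 9, length = 2, mean = 9/2 ≈ 4.500
Minimum mean = 4.500, attained e.g. along the cycle 0 → 1 → 0 with weight 9 and length 2. So λ(A) = 9/2 = 9/2.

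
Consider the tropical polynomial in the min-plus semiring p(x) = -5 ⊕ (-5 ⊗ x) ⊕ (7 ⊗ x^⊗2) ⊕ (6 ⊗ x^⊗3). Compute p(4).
p(4) = -5

A tropical monomial a ⊗ x^⊗i evaluates to a + i · x. Evaluating each term at x = 4:
  Term 0 contributes -5 + 0 · 4 = -5
  Term 1 contributes -5 + 1 · 4 = -1
  Term 2 contributes 7 + 2 · 4 = 15
  Term 3 contributes 6 + 3 · 4 = 18
p(4) = ⊕ of these = min[-5, -1, 15, 18] = -5.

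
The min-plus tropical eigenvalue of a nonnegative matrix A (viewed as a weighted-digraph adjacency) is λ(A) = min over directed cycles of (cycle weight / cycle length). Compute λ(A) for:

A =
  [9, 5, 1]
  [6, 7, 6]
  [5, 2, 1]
λ(A) = 1

Enumerate directed cycles and compute their means (weight / length). Sample:
  cycle 0 → 0: weight = 9, length = 1, mean = 9/1 ≈ 9.000
  cycle 1 → 1: weight = 7, length = 1, mean = 7/1 ≈ 7.000
  cycle 2 → 2: weight = 1, length = 1, mean = 1/1 ≈ 1.000
  cycle 0 → 1 → 0: weight = 11, length = 2, mean = 11/2 ≈ 5.500
  cycle 0 → 2 → 0: weight = 6, length = 2, mean = 6/2 ≈ 3.000
  cycle 1 → 0 → 1: weight = 11, length = 2, mean = 11/2 ≈ 5.500
Minimum mean = 1.000, attained e.g. along the cycle 2 → 2 with weight 1 and length 1. So λ(A) = 1/1 = 1.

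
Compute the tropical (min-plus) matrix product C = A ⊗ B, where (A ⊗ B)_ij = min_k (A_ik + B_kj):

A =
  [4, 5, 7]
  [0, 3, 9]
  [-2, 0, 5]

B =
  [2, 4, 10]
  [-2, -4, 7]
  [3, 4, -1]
A ⊗ B =
  [3, 1, 6]
  [1, -1, 8]
  [-2, -4, 4]

Apply the min-plus product entry-by-entry:
  C[0][0] = min over k of (A[0][0] + B[0][0] = 4 + 2 = 6, A[0][1] + B[1][0] = 5 + -2 = 3, A[0][2] + B[2][0] = 7 + 3 = 10) = 3 (attained at k = 1)
  C[0][1] = min over k of (A[0][0] + B[0][1] = 4 + 4 = 8, A[0][1] + B[1][1] = 5 + -4 = 1, A[0][2] + B[2][1] = 7 + 4 = 11) = 1 (attained at k = 1)
  C[0][2] = min over k of (A[0][0] + B[0][2] = 4 + 10 = 14, A[0][1] + B[1][2] = 5 + 7 = 12, A[0][2] + B[2][2] = 7 + -1 = 6) = 6 (attained at k = 2)
  C[1][0] = min over k of (A[1][0] + B[0][0] = 0 + 2 = 2, A[1][1] + B[1][0] = 3 + -2 = 1, A[1][2] + B[2][0] = 9 + 3 = 12) = 1 (attained at k = 1)
  C[1][1] = min over k of (A[1][0] + B[0][1] = 0 + 4 = 4, A[1][1] + B[1][1] = 3 + -4 = -1, A[1][2] + B[2][1] = 9 + 4 = 13) = -1 (attained at k = 1)
  C[1][2] = min over k of (A[1][0] + B[0][2] = 0 + 10 = 10, A[1][1] + B[1][2] = 3 + 7 = 10, A[1][2] + B[2][2] = 9 + -1 = 8) = 8 (attained at k = 2)
  C[2][0] = min over k of (A[2][0] + B[0][0] = -2 + 2 = 0, A[2][1] + B[1][0] = 0 + -2 = -2, A[2][2] + B[2][0] = 5 + 3 = 8) = -2 (attained at k = 1)
  C[2][1] = min over k of (A[2][0] + B[0][1] = -2 + 4 = 2, A[2][1] + B[1][1] = 0 + -4 = -4, A[2][2] + B[2][1] = 5 + 4 = 9) = -4 (attained at k = 1)
  C[2][2] = min over k of (A[2][0] + B[0][2] = -2 + 10 = 8, A[2][1] + B[1][2] = 0 + 7 = 7, A[2][2] + B[2][2] = 5 + -1 = 4) = 4 (attained at k = 2)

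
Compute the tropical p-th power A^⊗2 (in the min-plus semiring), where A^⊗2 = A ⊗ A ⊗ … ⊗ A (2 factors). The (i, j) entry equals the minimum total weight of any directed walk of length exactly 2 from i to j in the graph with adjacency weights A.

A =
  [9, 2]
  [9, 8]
A^⊗2 =
  [11, 10]
  [17, 11]

Each entry (A^⊗2)_ij equals the minimum over all length-2 walks i = v_0 → v_1 → … → v_2 = j of Σ_t A[v_t][v_{t+1}]. For example, for (i, j) = (0, 1) we minimise over 2 possible intermediate vertex sequences; the minimum is 10, attained along the walk 0 → 1 → 1.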